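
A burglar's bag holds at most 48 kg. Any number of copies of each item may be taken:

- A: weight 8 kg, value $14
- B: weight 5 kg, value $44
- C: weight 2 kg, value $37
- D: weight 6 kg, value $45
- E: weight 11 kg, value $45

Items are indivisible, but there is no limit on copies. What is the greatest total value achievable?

$888

Best value-per-unit is C at 37/2, and filling with it alone uses weight 24×2=48. No mix of the others beats 24×37 = 888.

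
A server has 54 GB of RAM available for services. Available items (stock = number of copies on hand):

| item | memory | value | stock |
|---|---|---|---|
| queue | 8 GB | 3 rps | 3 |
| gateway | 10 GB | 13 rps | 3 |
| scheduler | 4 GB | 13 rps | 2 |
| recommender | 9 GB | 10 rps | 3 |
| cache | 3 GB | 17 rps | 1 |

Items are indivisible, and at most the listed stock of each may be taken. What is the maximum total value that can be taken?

Top feasible selections:
- 3×gateway + 2×scheduler + 1×recommender + 1×cache: memory 50, value 92
- 2×gateway + 2×scheduler + 2×recommender + 1×cache: memory 49, value 89
- 1×gateway + 2×scheduler + 3×recommender + 1×cache: memory 48, value 86
- 2×gateway + 1×scheduler + 3×recommender + 1×cache: memory 54, value 86
Best: 92 rps.

92 rps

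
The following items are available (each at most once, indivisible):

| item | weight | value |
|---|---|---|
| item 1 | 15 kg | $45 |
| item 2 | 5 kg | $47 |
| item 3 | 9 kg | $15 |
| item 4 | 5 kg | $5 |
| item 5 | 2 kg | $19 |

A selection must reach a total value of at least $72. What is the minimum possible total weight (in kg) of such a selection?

16

Subsets with value ≥ 72, sorted by total weight:
- item 2+item 3+item 5: weight 16, value 81
- item 1+item 2: weight 20, value 92
- item 2+item 3+item 4+item 5: weight 21, value 86
Minimum weight: 16 kg.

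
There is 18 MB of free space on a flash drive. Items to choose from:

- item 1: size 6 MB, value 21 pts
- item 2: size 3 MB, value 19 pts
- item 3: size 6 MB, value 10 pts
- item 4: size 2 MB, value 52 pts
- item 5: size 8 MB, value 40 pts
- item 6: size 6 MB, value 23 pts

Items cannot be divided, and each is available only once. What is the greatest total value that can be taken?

115 pts

Check high-value combinations within 18 MB:
- item 4+item 5+item 6: size 2+8+6=16, value 52+40+23=115
- item 1+item 2+item 4+item 6: size 6+3+2+6=17, value 21+19+52+23=115
- item 1+item 4+item 5: size 6+2+8=16, value 21+52+40=113
- item 2+item 4+item 5: size 3+2+8=13, value 19+52+40=111
Best: 115 pts.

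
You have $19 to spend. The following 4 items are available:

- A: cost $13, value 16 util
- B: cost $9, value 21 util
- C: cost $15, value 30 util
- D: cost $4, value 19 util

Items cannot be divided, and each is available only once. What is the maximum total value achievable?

49 util

Check high-value combinations within $19:
- C+D: cost 15+4=19, value 30+19=49
- B+D: cost 9+4=13, value 21+19=40
- A+D: cost 13+4=17, value 16+19=35
- C: cost 15, value 30
- B: cost 9, value 21
Best: 49 util.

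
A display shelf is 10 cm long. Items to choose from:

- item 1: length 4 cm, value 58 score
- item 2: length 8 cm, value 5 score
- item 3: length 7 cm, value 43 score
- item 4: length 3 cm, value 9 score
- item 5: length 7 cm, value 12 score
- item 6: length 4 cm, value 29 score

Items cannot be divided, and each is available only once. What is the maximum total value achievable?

87 score

Check high-value combinations within 10 cm:
- item 1+item 6: length 4+4=8, value 58+29=87
- item 1+item 4: length 4+3=7, value 58+9=67
- item 1: length 4, value 58
- item 3+item 4: length 7+3=10, value 43+9=52
Best: 87 score.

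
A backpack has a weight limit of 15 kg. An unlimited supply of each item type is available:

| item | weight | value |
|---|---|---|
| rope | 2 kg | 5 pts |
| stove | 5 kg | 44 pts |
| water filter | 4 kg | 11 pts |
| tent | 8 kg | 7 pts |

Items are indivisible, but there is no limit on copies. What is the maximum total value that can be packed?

132 pts

Best value-per-unit is stove at 44/5, and filling with it alone uses weight 3×5=15. No mix of the others beats 3×44 = 132.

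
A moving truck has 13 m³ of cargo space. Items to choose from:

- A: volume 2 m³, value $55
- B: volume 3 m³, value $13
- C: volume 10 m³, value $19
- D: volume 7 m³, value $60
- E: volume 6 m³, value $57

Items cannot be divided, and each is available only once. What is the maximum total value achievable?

$128

Check high-value combinations within 13 m³:
- A+B+D: volume 2+3+7=12, value 55+13+60=128
- A+B+E: volume 2+3+6=11, value 55+13+57=125
- D+E: volume 7+6=13, value 60+57=117
- A+D: volume 2+7=9, value 55+60=115
Best: $128.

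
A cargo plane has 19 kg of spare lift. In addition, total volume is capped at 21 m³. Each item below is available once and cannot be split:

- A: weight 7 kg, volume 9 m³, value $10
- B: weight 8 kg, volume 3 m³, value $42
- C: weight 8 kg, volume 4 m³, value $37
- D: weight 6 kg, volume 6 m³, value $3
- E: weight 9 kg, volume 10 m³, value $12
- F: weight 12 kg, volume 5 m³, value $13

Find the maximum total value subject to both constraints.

$79

Feasible sets respecting both limits:
- B+C: weight 16, volume 7, value 79
- B+E: weight 17, volume 13, value 54
- A+B: weight 15, volume 12, value 52
- C+E: weight 17, volume 14, value 49
Best: $79.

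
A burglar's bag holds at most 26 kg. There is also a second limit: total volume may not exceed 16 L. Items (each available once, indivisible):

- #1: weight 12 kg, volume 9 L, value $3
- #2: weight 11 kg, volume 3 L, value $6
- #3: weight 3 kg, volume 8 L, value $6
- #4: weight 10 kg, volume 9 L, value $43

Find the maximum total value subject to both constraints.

Feasible sets respecting both limits:
- #2+#4: weight 21, volume 12, value 49
- #4: weight 10, volume 9, value 43
- #2+#3: weight 14, volume 11, value 12
Best: $49.

$49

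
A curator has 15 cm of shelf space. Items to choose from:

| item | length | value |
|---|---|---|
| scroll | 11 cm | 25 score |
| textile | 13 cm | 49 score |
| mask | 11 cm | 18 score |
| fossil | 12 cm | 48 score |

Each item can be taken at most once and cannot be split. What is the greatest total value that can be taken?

49 score

Check high-value combinations within 15 cm:
- textile: length 13, value 49
- fossil: length 12, value 48
- scroll: length 11, value 25
- mask: length 11, value 18
Best: 49 score.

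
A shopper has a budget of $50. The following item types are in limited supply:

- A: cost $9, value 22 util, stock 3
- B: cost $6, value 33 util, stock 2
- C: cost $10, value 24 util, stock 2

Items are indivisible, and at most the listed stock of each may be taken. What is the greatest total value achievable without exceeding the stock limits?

158 util

Best selections within cost 50 and stock limits:
- 2×A + 2×B + 2×C: cost 50, value 158
- 3×A + 2×B + 1×C: cost 49, value 156
- 1×A + 2×B + 2×C: cost 41, value 136
- 2×A + 2×B + 1×C: cost 40, value 134
Best: 158 util.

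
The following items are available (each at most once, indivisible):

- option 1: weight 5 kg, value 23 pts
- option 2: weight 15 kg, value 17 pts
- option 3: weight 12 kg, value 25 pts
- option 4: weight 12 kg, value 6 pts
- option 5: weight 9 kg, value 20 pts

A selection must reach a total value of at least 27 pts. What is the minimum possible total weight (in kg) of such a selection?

Subsets with value ≥ 27, sorted by total weight:
- option 1+option 5: weight 14, value 43
- option 1+option 3: weight 17, value 48
- option 1+option 4: weight 17, value 29
Minimum weight: 14 kg.

14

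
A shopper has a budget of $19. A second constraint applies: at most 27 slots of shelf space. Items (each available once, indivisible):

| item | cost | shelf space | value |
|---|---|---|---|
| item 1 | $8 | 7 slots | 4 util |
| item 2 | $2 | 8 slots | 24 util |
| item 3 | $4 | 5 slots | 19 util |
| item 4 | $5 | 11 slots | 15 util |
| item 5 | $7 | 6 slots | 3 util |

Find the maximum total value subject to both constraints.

Feasible sets respecting both limits:
- item 2+item 3+item 4: cost 11, shelf space 24, value 58
- item 1+item 2+item 3: cost 14, shelf space 20, value 47
- item 2+item 3+item 5: cost 13, shelf space 19, value 46
- item 2+item 3: cost 6, shelf space 13, value 43
Best: 58 util.

58 util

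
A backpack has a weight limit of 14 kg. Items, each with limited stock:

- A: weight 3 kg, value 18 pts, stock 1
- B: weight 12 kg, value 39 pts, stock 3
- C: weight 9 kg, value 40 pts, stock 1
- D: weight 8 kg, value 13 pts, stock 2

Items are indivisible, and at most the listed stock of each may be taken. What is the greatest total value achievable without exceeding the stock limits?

Best selections within weight 14 and stock limits:
- 1×A + 1×C: weight 12, value 58
- 1×C: weight 9, value 40
- 1×B: weight 12, value 39
Best: 58 pts.

58 pts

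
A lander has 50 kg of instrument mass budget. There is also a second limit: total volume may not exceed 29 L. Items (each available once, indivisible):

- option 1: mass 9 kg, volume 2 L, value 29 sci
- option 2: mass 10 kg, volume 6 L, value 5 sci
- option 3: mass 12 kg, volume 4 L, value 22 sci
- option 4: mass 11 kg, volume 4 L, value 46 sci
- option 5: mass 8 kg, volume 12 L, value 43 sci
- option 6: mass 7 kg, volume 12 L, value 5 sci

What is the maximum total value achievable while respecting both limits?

Feasible sets respecting both limits:
- option 1+option 2+option 3+option 4+option 5: mass 50, volume 28, value 145
- option 1+option 3+option 4+option 5: mass 40, volume 22, value 140
- option 1+option 2+option 4+option 5: mass 38, volume 24, value 123
Best: 145 sci.

145 sci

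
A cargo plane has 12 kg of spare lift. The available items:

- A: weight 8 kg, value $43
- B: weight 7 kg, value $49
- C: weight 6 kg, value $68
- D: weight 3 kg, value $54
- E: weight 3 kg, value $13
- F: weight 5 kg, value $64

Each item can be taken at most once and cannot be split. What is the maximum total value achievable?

Check high-value combinations within 12 kg:
- C+D+E: weight 6+3+3=12, value 68+54+13=135
- C+F: weight 6+5=11, value 68+64=132
- D+E+F: weight 3+3+5=11, value 54+13+64=131
- C+D: weight 6+3=9, value 68+54=122
Best: $135.

$135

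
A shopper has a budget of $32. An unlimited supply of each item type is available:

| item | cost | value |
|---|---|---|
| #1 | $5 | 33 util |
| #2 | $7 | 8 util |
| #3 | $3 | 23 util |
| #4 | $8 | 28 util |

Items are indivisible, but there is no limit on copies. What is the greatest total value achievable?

240 util

Best value-per-unit is #3 at 23/3; filling with it alone gives 10×23 = 230.
Optimal mix: 1×#1 + 9×#3 → cost 32, value 240.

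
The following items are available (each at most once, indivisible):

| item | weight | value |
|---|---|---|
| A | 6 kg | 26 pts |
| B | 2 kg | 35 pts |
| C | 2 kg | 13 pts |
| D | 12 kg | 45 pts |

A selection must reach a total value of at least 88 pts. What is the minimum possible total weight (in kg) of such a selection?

Subsets with value ≥ 88, sorted by total weight:
- B+C+D: weight 16, value 93
- A+B+D: weight 20, value 106
- A+B+C+D: weight 22, value 119
Minimum weight: 16 kg.

16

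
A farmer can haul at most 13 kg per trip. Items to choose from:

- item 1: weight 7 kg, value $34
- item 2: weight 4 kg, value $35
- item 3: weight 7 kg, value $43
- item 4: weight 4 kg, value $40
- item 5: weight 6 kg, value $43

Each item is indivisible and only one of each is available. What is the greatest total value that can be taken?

Check high-value combinations within 13 kg:
- item 3+item 5: weight 7+6=13, value 43+43=86
- item 4+item 5: weight 4+6=10, value 40+43=83
- item 3+item 4: weight 7+4=11, value 43+40=83
- item 2+item 5: weight 4+6=10, value 35+43=78
Best: $86.

$86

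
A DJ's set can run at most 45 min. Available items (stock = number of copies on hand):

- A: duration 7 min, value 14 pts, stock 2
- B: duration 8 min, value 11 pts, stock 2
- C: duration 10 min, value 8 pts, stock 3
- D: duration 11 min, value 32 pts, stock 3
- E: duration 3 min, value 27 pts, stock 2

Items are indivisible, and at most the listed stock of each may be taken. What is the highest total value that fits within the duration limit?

Top feasible selections:
- 3×D + 2×E: duration 39, value 150
- 2×A + 2×D + 2×E: duration 42, value 146
Best: 150 pts.

150 pts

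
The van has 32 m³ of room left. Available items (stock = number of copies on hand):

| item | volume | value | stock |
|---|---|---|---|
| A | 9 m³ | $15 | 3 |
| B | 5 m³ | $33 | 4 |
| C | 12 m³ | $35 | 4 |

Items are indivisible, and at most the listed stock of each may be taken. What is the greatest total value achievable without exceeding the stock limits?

$167

Top feasible selections:
- 4×B + 1×C: volume 32, value 167
- 1×A + 4×B: volume 29, value 147
Best: $167.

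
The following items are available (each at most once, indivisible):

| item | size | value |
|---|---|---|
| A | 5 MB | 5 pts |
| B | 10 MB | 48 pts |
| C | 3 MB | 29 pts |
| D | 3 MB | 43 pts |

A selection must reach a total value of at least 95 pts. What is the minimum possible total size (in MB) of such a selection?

16

Subsets with value ≥ 95, sorted by total size:
- B+C+D: size 16, value 120
- A+B+D: size 18, value 96
Minimum size: 16 MB.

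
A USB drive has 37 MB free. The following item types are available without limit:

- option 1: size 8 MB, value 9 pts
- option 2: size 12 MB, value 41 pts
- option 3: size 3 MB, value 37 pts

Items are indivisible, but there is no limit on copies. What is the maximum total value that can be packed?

444 pts

Best value-per-unit is option 3 at 37/3, and filling with it alone uses size 12×3=36. No mix of the others beats 12×37 = 444.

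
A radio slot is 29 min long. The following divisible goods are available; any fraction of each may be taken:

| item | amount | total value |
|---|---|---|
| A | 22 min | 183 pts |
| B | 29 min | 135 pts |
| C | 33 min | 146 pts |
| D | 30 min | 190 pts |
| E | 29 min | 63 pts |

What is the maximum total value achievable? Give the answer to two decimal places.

227.33

Take in order of value per unit:
- A (183/22 per unit): all 22 → value 183, running total 183.00
- D (190/30 per unit): 7 of 30 → value 7×190/30 = 44.3333, running total 227.33
Total 227.33.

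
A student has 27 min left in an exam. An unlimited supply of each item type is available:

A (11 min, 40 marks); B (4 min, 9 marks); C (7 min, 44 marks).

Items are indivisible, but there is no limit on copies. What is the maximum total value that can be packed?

141 marks

Best value-per-unit is C at 44/7; filling with it alone gives 3×44 = 132.
Optimal mix: 1×B + 3×C → time 25, value 141.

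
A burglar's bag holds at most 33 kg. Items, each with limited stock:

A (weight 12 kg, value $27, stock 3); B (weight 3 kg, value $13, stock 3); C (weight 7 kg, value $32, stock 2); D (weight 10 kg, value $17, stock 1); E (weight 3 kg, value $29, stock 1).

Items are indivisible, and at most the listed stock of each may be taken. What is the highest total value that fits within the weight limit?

Best selections within weight 33 and stock limits:
- 2×B + 2×C + 1×D + 1×E: weight 33, value 136
- 1×A + 1×B + 2×C + 1×E: weight 32, value 133
- 3×B + 2×C + 1×E: weight 26, value 132
- 1×A + 3×B + 1×C + 1×E: weight 31, value 127
Best: $136.

$136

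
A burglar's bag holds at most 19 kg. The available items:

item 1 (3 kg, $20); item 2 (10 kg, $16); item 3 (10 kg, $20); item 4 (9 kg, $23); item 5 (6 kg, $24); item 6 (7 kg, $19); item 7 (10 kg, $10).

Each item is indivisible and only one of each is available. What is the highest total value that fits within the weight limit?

Check high-value combinations within 19 kg:
- item 1+item 4+item 5: weight 3+9+6=18, value 20+23+24=67
- item 1+item 3+item 5: weight 3+10+6=19, value 20+20+24=64
- item 1+item 5+item 6: weight 3+6+7=16, value 20+24+19=63
- item 1+item 4+item 6: weight 3+9+7=19, value 20+23+19=62
- item 1+item 2+item 5: weight 3+10+6=19, value 20+16+24=60
Best: $67.

$67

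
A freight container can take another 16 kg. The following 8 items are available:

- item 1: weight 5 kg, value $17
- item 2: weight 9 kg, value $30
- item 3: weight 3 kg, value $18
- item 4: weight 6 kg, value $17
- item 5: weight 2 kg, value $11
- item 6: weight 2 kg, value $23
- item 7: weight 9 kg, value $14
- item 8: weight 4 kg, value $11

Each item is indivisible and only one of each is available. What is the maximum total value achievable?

$82

Check high-value combinations within 16 kg:
- item 2+item 3+item 5+item 6: weight 9+3+2+2=16, value 30+18+11+23=82
- item 1+item 3+item 5+item 6+item 8: weight 5+3+2+2+4=16, value 17+18+11+23+11=80
- item 1+item 3+item 4+item 6: weight 5+3+6+2=16, value 17+18+17+23=75
Best: $82.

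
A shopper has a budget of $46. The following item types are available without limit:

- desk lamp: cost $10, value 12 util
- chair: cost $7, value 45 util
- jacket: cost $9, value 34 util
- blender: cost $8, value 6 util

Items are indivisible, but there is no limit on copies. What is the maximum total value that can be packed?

270 util

Best value-per-unit is chair at 45/7, and filling with it alone uses cost 6×7=42. No mix of the others beats 6×45 = 270.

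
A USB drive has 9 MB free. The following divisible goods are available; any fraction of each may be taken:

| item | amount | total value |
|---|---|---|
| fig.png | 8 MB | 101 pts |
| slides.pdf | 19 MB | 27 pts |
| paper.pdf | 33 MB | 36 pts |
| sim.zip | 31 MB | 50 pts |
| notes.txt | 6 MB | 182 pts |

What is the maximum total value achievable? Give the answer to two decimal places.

Take in order of value per unit:
- notes.txt (182/6 per unit): all 6 → value 182, running total 182.00
- fig.png (101/8 per unit): 3 of 8 → value 3×101/8 = 37.8750, running total 219.88
Total 219.88.

219.88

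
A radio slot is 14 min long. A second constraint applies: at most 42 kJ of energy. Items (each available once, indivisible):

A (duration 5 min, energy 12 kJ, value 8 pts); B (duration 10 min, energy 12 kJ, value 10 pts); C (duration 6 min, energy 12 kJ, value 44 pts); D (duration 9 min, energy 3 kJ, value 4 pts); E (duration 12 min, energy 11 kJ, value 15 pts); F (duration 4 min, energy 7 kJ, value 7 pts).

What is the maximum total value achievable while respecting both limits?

Feasible sets respecting both limits:
- A+C: duration 11, energy 24, value 52
- C+F: duration 10, energy 19, value 51
- C: duration 6, energy 12, value 44
- B+F: duration 14, energy 19, value 17
Best: 52 pts.

52 pts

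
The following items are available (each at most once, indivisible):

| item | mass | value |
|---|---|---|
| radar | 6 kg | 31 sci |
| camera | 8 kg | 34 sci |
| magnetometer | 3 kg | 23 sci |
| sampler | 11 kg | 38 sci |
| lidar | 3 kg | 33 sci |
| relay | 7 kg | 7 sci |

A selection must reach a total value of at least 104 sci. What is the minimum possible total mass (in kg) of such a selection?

Subsets with value ≥ 104, sorted by total mass:
- radar+camera+magnetometer+lidar: mass 20, value 121
- camera+sampler+lidar: mass 22, value 105
- radar+magnetometer+sampler+lidar: mass 23, value 125
- radar+camera+lidar+relay: mass 24, value 105
Minimum mass: 20 kg.

20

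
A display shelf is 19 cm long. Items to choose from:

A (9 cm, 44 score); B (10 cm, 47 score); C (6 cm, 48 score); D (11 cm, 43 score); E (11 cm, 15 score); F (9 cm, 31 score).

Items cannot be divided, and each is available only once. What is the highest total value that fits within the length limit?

Check high-value combinations within 19 cm:
- B+C: length 10+6=16, value 47+48=95
- A+C: length 9+6=15, value 44+48=92
- C+D: length 6+11=17, value 48+43=91
- A+B: length 9+10=19, value 44+47=91
- C+F: length 6+9=15, value 48+31=79
Best: 95 score.

95 score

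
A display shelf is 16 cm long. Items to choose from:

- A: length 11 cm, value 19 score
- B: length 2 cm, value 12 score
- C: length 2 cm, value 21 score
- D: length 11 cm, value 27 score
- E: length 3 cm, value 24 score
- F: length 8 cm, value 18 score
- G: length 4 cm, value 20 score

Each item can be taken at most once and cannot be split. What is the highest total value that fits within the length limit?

77 score

Check high-value combinations within 16 cm:
- B+C+E+G: length 2+2+3+4=11, value 12+21+24+20=77
- B+C+E+F: length 2+2+3+8=15, value 12+21+24+18=75
- C+D+E: length 2+11+3=16, value 21+27+24=72
- B+C+F+G: length 2+2+8+4=16, value 12+21+18+20=71
- C+E+G: length 2+3+4=9, value 21+24+20=65
Best: 77 score.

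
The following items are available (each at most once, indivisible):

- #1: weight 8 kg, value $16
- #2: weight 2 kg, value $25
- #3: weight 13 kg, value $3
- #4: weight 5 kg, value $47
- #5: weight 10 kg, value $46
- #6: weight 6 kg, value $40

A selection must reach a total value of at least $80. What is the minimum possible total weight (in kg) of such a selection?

Subsets with value ≥ 80, sorted by total weight:
- #4+#6: weight 11, value 87
- #2+#4+#6: weight 13, value 112
- #4+#5: weight 15, value 93
Minimum weight: 11 kg.

11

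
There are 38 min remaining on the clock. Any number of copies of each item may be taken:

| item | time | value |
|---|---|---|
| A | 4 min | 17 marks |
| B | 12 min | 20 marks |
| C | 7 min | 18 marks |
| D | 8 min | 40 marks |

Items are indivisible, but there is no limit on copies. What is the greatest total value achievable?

Best value-per-unit is D at 40/8; filling with it alone gives 4×40 = 160.
Optimal mix: 1×A + 4×D → time 36, value 177.

177 marks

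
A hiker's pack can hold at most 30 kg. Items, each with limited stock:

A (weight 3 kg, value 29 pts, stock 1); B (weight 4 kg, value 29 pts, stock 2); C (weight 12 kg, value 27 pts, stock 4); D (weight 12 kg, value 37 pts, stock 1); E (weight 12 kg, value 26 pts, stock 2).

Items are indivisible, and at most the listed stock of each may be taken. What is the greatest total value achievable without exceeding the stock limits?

Best selections within weight 30 and stock limits:
- 1×A + 2×B + 1×D: weight 23, value 124
- 1×A + 2×B + 1×C: weight 23, value 114
- 1×A + 2×B + 1×E: weight 23, value 113
Best: 124 pts.

124 pts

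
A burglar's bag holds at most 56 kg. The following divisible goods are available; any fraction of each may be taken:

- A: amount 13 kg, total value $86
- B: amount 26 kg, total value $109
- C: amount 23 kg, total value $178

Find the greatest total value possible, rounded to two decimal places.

Take in order of value per unit:
- C (178/23 per unit): all 23 → value 178, running total 178.00
- A (86/13 per unit): all 13 → value 86, running total 264.00
- B (109/26 per unit): 20 of 26 → value 20×109/26 = 83.8462, running total 347.85
Total 347.85.

347.85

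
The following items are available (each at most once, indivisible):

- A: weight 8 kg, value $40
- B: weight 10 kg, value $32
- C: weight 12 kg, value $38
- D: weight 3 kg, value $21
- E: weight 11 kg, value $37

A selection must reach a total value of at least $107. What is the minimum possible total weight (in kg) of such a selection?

29

Subsets with value ≥ 107, sorted by total weight:
- A+B+E: weight 29, value 109
- A+B+C: weight 30, value 110
- A+C+E: weight 31, value 115
Minimum weight: 29 kg.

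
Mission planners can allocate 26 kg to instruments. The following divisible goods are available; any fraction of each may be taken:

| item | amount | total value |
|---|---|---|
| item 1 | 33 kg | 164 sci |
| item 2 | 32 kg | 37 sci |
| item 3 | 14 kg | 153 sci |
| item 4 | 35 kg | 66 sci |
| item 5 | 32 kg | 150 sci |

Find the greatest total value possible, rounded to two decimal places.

212.64

Take in order of value per unit:
- item 3 (153/14 per unit): all 14 → value 153, running total 153.00
- item 1 (164/33 per unit): 12 of 33 → value 12×164/33 = 59.6364, running total 212.64
Total 212.64.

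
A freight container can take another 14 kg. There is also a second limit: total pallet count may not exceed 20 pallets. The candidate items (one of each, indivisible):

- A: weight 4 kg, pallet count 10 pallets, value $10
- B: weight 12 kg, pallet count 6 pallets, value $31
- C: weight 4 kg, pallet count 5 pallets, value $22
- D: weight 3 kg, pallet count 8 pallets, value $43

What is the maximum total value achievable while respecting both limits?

Feasible sets respecting both limits:
- C+D: weight 7, pallet count 13, value 65
- A+D: weight 7, pallet count 18, value 53
- D: weight 3, pallet count 8, value 43
Best: $65.

$65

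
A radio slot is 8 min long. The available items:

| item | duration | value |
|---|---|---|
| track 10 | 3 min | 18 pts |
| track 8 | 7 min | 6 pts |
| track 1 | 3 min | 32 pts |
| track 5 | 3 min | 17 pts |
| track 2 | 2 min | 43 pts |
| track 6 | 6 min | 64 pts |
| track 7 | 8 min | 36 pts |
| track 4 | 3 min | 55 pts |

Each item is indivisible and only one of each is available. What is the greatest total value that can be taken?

130 pts

Check high-value combinations within 8 min:
- track 1+track 2+track 4: duration 3+2+3=8, value 32+43+55=130
- track 10+track 2+track 4: duration 3+2+3=8, value 18+43+55=116
- track 5+track 2+track 4: duration 3+2+3=8, value 17+43+55=115
- track 2+track 6: duration 2+6=8, value 43+64=107
Best: 130 pts.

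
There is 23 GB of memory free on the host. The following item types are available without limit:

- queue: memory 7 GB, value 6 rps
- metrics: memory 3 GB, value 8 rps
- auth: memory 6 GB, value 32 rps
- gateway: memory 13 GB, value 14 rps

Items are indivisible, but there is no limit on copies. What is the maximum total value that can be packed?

104 rps

Best value-per-unit is auth at 32/6; filling with it alone gives 3×32 = 96.
Optimal mix: 1×metrics + 3×auth → memory 21, value 104.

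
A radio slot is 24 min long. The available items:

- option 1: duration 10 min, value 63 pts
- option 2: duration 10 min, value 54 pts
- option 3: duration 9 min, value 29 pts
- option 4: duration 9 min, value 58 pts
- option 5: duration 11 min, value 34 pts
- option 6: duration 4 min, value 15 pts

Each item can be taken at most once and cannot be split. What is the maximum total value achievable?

This is a 0/1 knapsack; check combinations near the capacity.
- option 1+option 4+option 6: duration 10+9+4=23, value 63+58+15=136
- option 1+option 2+option 6: duration 10+10+4=24, value 63+54+15=132
- option 2+option 4+option 6: duration 10+9+4=23, value 54+58+15=127
- option 1+option 4: duration 10+9=19, value 63+58=121
Best: 136 pts.

136 pts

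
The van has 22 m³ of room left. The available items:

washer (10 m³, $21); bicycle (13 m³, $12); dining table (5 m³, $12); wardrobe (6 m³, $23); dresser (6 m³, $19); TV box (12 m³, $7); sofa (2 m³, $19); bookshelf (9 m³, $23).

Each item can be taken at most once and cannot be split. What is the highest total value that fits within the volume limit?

$77

Check high-value combinations within 22 m³:
- dining table+wardrobe+sofa+bookshelf: volume 5+6+2+9=22, value 12+23+19+23=77
- dining table+wardrobe+dresser+sofa: volume 5+6+6+2=19, value 12+23+19+19=73
- dining table+dresser+sofa+bookshelf: volume 5+6+2+9=22, value 12+19+19+23=73
- wardrobe+sofa+bookshelf: volume 6+2+9=17, value 23+19+23=65
- wardrobe+dresser+bookshelf: volume 6+6+9=21, value 23+19+23=65
Best: $77.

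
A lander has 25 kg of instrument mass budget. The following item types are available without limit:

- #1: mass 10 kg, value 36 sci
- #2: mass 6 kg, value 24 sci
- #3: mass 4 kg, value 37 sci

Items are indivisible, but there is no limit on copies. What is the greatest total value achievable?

Best value-per-unit is #3 at 37/4, and filling with it alone uses mass 6×4=24. No mix of the others beats 6×37 = 222.

222 sci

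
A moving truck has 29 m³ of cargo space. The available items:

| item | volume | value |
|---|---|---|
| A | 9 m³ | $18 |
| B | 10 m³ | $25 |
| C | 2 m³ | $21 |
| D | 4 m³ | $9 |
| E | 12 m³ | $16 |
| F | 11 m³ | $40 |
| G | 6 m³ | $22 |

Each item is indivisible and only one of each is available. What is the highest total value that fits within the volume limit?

$108

Check high-value combinations within 29 m³:
- B+C+F+G: volume 10+2+11+6=29, value 25+21+40+22=108
- A+C+F+G: volume 9+2+11+6=28, value 18+21+40+22=101
- B+C+D+F: volume 10+2+4+11=27, value 25+21+9+40=95
- C+D+F+G: volume 2+4+11+6=23, value 21+9+40+22=92
- A+C+D+F: volume 9+2+4+11=26, value 18+21+9+40=88
Best: $108.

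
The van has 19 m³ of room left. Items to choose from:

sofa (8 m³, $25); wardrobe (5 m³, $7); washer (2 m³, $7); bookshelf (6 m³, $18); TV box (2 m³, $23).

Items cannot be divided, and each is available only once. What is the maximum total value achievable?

$73

Check high-value combinations within 19 m³:
- sofa+washer+bookshelf+TV box: volume 8+2+6+2=18, value 25+7+18+23=73
- sofa+bookshelf+TV box: volume 8+6+2=16, value 25+18+23=66
- sofa+wardrobe+washer+TV box: volume 8+5+2+2=17, value 25+7+7+23=62
- sofa+washer+TV box: volume 8+2+2=12, value 25+7+23=55
Best: $73.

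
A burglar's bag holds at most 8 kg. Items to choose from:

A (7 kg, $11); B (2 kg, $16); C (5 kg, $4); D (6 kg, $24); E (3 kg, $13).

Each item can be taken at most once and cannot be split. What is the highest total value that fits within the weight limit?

$40

This is a 0/1 knapsack; check combinations near the capacity.
- B+D: weight 2+6=8, value 16+24=40
- B+E: weight 2+3=5, value 16+13=29
- D: weight 6, value 24
- B+C: weight 2+5=7, value 16+4=20
- C+E: weight 5+3=8, value 4+13=17
Best: $40.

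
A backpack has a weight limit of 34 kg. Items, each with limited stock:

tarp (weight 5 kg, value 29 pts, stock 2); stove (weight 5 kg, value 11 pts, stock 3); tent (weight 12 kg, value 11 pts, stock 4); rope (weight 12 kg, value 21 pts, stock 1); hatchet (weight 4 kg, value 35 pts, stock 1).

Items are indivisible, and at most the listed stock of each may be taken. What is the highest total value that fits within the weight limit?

Best selections within weight 34 and stock limits:
- 2×tarp + 3×stove + 1×hatchet: weight 29, value 126
- 2×tarp + 1×stove + 1×rope + 1×hatchet: weight 31, value 125
- 2×tarp + 2×stove + 1×hatchet: weight 24, value 115
Best: 126 pts.

126 pts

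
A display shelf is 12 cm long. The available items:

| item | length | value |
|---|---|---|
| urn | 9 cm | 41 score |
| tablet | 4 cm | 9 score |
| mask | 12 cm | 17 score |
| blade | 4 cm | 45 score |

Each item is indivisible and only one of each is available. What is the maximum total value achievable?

54 score

Check high-value combinations within 12 cm:
- tablet+blade: length 4+4=8, value 9+45=54
- blade: length 4, value 45
- urn: length 9, value 41
- mask: length 12, value 17
- tablet: length 4, value 9
Best: 54 score.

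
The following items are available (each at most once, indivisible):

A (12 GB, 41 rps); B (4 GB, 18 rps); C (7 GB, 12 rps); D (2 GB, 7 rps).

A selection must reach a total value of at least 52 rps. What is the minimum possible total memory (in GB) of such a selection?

16

Subsets with value ≥ 52, sorted by total memory:
- A+B: memory 16, value 59
- A+B+D: memory 18, value 66
- A+C: memory 19, value 53
- A+C+D: memory 21, value 60
Minimum memory: 16 GB.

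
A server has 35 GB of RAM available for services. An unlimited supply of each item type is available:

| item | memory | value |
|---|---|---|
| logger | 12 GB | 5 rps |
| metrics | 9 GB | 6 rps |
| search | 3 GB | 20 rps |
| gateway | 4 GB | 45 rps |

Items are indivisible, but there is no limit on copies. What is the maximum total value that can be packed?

380 rps

Best value-per-unit is gateway at 45/4; filling with it alone gives 8×45 = 360.
Optimal mix: 1×search + 8×gateway → memory 35, value 380.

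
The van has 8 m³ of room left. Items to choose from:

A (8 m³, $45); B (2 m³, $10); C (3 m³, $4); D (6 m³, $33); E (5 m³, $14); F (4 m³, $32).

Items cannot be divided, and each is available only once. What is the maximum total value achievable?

$45

This is a 0/1 knapsack; check combinations near the capacity.
- A: volume 8, value 45
- B+D: volume 2+6=8, value 10+33=43
- B+F: volume 2+4=6, value 10+32=42
Best: $45.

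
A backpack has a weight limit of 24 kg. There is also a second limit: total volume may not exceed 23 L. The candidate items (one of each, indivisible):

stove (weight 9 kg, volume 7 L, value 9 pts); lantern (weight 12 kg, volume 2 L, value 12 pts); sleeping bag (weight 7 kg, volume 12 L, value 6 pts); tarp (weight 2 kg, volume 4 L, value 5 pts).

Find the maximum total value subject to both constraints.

26 pts

Feasible sets respecting both limits:
- stove+lantern+tarp: weight 23, volume 13, value 26
- lantern+sleeping bag+tarp: weight 21, volume 18, value 23
- stove+lantern: weight 21, volume 9, value 21
- stove+sleeping bag+tarp: weight 18, volume 23, value 20
Best: 26 pts.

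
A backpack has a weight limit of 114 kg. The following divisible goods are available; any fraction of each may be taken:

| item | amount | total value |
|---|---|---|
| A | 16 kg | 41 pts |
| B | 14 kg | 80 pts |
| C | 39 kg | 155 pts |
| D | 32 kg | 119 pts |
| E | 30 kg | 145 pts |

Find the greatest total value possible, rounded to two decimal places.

495.28

Take in order of value per unit:
- B (80/14 per unit): all 14 → value 80, running total 80.00
- E (145/30 per unit): all 30 → value 145, running total 225.00
- C (155/39 per unit): all 39 → value 155, running total 380.00
- D (119/32 per unit): 31 of 32 → value 31×119/32 = 115.2813, running total 495.28
Total 495.28.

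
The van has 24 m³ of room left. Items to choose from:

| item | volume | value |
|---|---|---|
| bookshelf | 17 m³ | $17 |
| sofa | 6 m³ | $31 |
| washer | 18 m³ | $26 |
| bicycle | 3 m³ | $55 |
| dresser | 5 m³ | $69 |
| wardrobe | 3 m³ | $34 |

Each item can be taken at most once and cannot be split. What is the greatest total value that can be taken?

$189

Check high-value combinations within 24 m³:
- sofa+bicycle+dresser+wardrobe: volume 6+3+5+3=17, value 31+55+69+34=189
- bicycle+dresser+wardrobe: volume 3+5+3=11, value 55+69+34=158
- sofa+bicycle+dresser: volume 6+3+5=14, value 31+55+69=155
- sofa+dresser+wardrobe: volume 6+5+3=14, value 31+69+34=134
Best: $189.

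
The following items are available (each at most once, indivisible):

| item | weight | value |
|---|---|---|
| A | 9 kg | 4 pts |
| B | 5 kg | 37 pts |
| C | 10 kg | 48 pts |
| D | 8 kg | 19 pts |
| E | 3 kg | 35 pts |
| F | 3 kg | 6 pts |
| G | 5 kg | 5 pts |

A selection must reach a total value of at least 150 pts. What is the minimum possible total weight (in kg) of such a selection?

34

Subsets with value ≥ 150, sorted by total weight:
- B+C+D+E+F+G: weight 34, value 150
- A+B+C+D+E+F+G: weight 43, value 154
Minimum weight: 34 kg.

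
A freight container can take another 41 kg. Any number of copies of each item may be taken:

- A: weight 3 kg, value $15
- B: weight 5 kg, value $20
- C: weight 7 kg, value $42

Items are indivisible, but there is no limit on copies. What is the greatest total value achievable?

Best value-per-unit is C at 42/7; filling with it alone gives 5×42 = 210.
Optimal mix: 2×A + 5×C → weight 41, value 240.

$240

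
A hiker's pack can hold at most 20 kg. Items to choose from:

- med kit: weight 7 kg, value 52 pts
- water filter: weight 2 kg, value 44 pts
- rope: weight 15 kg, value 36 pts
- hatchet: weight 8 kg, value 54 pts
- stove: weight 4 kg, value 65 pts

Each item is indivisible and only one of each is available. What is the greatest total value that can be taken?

171 pts

Check high-value combinations within 20 kg:
- med kit+hatchet+stove: weight 7+8+4=19, value 52+54+65=171
- water filter+hatchet+stove: weight 2+8+4=14, value 44+54+65=163
- med kit+water filter+stove: weight 7+2+4=13, value 52+44+65=161
Best: 171 pts.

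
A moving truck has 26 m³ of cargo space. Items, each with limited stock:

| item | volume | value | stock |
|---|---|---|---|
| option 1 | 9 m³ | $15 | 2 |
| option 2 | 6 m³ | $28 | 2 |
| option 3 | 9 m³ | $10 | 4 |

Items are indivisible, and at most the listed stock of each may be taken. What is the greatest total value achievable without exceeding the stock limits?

$71

Top feasible selections:
- 1×option 1 + 2×option 2: volume 21, value 71
- 2×option 2 + 1×option 3: volume 21, value 66
Best: $71.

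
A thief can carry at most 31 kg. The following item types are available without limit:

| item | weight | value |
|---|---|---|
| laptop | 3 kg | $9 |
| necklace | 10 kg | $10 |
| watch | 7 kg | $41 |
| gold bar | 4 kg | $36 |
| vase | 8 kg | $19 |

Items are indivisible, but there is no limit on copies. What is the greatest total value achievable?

Best value-per-unit is gold bar at 36/4; filling with it alone gives 7×36 = 252.
Optimal mix: 1×laptop + 7×gold bar → weight 31, value 261.

$261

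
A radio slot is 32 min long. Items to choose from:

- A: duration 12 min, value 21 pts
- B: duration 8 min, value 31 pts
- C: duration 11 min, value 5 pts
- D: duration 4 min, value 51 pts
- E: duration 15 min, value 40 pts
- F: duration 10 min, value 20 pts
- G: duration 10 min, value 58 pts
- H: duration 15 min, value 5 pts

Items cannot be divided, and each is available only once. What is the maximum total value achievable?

This is a 0/1 knapsack; check combinations near the capacity.
- B+D+F+G: duration 8+4+10+10=32, value 31+51+20+58=160
- D+E+G: duration 4+15+10=29, value 51+40+58=149
- B+D+G: duration 8+4+10=22, value 31+51+58=140
- A+D+G: duration 12+4+10=26, value 21+51+58=130
- D+F+G: duration 4+10+10=24, value 51+20+58=129
Best: 160 pts.

160 pts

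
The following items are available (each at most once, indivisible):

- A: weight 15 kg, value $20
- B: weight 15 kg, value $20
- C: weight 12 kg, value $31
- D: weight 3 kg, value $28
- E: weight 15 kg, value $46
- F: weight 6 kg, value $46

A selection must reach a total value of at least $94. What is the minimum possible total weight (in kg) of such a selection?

21

Subsets with value ≥ 94, sorted by total weight:
- C+D+F: weight 21, value 105
- D+E+F: weight 24, value 120
- A+D+F: weight 24, value 94
Minimum weight: 21 kg.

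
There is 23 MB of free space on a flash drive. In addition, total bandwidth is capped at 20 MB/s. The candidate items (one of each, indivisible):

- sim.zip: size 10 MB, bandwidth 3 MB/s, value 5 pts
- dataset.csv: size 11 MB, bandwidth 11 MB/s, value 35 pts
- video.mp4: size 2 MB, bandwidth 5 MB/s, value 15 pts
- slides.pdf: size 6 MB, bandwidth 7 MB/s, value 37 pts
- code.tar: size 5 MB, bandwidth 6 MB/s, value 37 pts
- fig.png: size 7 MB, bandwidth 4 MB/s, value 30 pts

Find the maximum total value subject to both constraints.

104 pts

Feasible sets respecting both limits:
- slides.pdf+code.tar+fig.png: size 18, bandwidth 17, value 104
- video.mp4+slides.pdf+code.tar: size 13, bandwidth 18, value 89
- video.mp4+slides.pdf+fig.png: size 15, bandwidth 16, value 82
Best: 104 pts.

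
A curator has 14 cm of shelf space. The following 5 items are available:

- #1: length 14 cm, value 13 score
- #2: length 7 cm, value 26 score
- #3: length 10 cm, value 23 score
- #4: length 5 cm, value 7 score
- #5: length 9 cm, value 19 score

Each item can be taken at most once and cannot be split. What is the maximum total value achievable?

Check high-value combinations within 14 cm:
- #2+#4: length 7+5=12, value 26+7=33
- #2: length 7, value 26
- #4+#5: length 5+9=14, value 7+19=26
- #3: length 10, value 23
- #5: length 9, value 19
Best: 33 score.

33 score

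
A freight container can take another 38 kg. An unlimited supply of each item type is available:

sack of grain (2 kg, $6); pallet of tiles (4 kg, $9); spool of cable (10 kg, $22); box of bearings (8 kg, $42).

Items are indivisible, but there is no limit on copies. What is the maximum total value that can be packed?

Best value-per-unit is box of bearings at 42/8; filling with it alone gives 4×42 = 168.
Optimal mix: 3×sack of grain + 4×box of bearings → weight 38, value 186.

$186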